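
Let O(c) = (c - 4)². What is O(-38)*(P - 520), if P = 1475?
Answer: 1684620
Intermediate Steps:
O(c) = (-4 + c)²
O(-38)*(P - 520) = (-4 - 38)²*(1475 - 520) = (-42)²*955 = 1764*955 = 1684620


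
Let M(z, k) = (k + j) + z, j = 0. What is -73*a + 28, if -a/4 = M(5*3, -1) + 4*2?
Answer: 6452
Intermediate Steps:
M(z, k) = k + z (M(z, k) = (k + 0) + z = k + z)
a = -88 (a = -4*((-1 + 5*3) + 4*2) = -4*((-1 + 15) + 8) = -4*(14 + 8) = -4*22 = -88)
-73*a + 28 = -73*(-88) + 28 = 6424 + 28 = 6452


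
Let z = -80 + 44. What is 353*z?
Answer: -12708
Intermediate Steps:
z = -36
353*z = 353*(-36) = -12708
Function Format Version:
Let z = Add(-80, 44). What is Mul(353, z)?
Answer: -12708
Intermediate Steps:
z = -36
Mul(353, z) = Mul(353, -36) = -12708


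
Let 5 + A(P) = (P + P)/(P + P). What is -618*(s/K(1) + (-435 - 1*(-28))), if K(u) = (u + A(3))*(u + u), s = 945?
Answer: 348861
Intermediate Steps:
A(P) = -4 (A(P) = -5 + (P + P)/(P + P) = -5 + (2*P)/((2*P)) = -5 + (2*P)*(1/(2*P)) = -5 + 1 = -4)
K(u) = 2*u*(-4 + u) (K(u) = (u - 4)*(u + u) = (-4 + u)*(2*u) = 2*u*(-4 + u))
-618*(s/K(1) + (-435 - 1*(-28))) = -618*(945/((2*1*(-4 + 1))) + (-435 - 1*(-28))) = -618*(945/((2*1*(-3))) + (-435 + 28)) = -618*(945/(-6) - 407) = -618*(945*(-⅙) - 407) = -618*(-315/2 - 407) = -618*(-1129/2) = 348861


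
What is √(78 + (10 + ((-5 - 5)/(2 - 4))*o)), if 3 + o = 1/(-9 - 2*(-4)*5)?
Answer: 18*√217/31 ≈ 8.5534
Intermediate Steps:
o = -92/31 (o = -3 + 1/(-9 - 2*(-4)*5) = -3 + 1/(-9 - (-8)*5) = -3 + 1/(-9 - 1*(-40)) = -3 + 1/(-9 + 40) = -3 + 1/31 = -92/31 ≈ -2.9677)
√(78 + (10 + ((-5 - 5)/(2 - 4))*o)) = √(78 + (10 + ((-5 - 5)/(2 - 4))*(-92/31))) = √(78 + (10 - 10/(-2)*(-92/31))) = √(78 + (10 - 10*(-½)*(-92/31))) = √(78 + (10 + 5*(-92/31))) = √(78 + (10 - 460/31)) = √(78 - 150/31) = √(2268/31) = 18*√217/31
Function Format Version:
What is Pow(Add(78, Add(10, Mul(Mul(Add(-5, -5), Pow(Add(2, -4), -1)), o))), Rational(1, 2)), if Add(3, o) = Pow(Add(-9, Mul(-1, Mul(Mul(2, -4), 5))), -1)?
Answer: Mul(Rational(18, 31), Pow(217, Rational(1, 2))) ≈ 8.5534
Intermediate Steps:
o = Rational(-92, 31) (o = Add(-3, Pow(Add(-9, Mul(-1, Mul(Mul(2, -4), 5))), -1)) = Add(-3, Pow(Add(-9, Mul(-1, Mul(-8, 5))), -1)) = Add(-3, Pow(Add(-9, Mul(-1, -40)), -1)) = Add(-3, Pow(Add(-9, 40), -1)) = Add(-3, Pow(31, -1)) = Add(-3, Rational(1, 31)) = Rational(-92, 31) ≈ -2.9677)
Pow(Add(78, Add(10, Mul(Mul(Add(-5, -5), Pow(Add(2, -4), -1)), o))), Rational(1, 2)) = Pow(Add(78, Add(10, Mul(Mul(Add(-5, -5), Pow(Add(2, -4), -1)), Rational(-92, 31)))), Rational(1, 2)) = Pow(Add(78, Add(10, Mul(Mul(-10, Pow(-2, -1)), Rational(-92, 31)))), Rational(1, 2)) = Pow(Add(78, Add(10, Mul(Mul(-10, Rational(-1, 2)), Rational(-92, 31)))), Rational(1, 2)) = Pow(Add(78, Add(10, Mul(5, Rational(-92, 31)))), Rational(1, 2)) = Pow(Add(78, Add(10, Rational(-460, 31))), Rational(1, 2)) = Pow(Add(78, Rational(-150, 31)), Rational(1, 2)) = Pow(Rational(2268, 31), Rational(1, 2)) = Mul(Rational(18, 31), Pow(217, Rational(1, 2)))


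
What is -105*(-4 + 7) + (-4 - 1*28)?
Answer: -347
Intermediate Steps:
-105*(-4 + 7) + (-4 - 1*28) = -105*3 + (-4 - 28) = -315 - 32 = -347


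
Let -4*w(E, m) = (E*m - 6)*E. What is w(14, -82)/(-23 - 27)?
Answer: -4039/50 ≈ -80.780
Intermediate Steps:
w(E, m) = -E*(-6 + E*m)/4 (w(E, m) = -(E*m - 6)*E/4 = -(-6 + E*m)*E/4 = -E*(-6 + E*m)/4)
w(14, -82)/(-23 - 27) = ((¼)*14*(6 - 1*14*(-82)))/(-23 - 27) = ((¼)*14*(6 + 1148))/(-50) = -14*1154/200 = -1/50*4039 = -4039/50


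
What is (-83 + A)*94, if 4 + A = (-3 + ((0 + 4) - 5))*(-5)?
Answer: -6298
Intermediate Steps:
A = 16 (A = -4 + (-3 + ((0 + 4) - 5))*(-5) = -4 + (-3 + (4 - 5))*(-5) = -4 + (-3 - 1)*(-5) = -4 - 4*(-5) = -4 + 20 = 16)
(-83 + A)*94 = (-83 + 16)*94 = -67*94 = -6298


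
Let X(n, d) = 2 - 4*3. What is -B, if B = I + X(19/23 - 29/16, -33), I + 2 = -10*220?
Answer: 2212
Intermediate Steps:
X(n, d) = -10 (X(n, d) = 2 - 12 = -10)
I = -2202 (I = -2 - 10*220 = -2 - 2200 = -2202)
B = -2212 (B = -2202 - 10 = -2212)
-B = -1*(-2212) = 2212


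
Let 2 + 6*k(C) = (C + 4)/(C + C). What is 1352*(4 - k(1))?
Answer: 15886/3 ≈ 5295.3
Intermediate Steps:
k(C) = -1/3 + (4 + C)/(12*C) (k(C) = -1/3 + ((C + 4)/(C + C))/6 = -1/3 + ((4 + C)/((2*C)))/6 = -1/3 + ((4 + C)*(1/(2*C)))/6 = -1/3 + ((4 + C)/(2*C))/6 = -1/3 + (4 + C)/(12*C))
1352*(4 - k(1)) = 1352*(4 - (4 - 3*1)/(12*1)) = 1352*(4 - (4 - 3)/12) = 1352*(4 - 1/12) = 1352*(47/12) = 15886/3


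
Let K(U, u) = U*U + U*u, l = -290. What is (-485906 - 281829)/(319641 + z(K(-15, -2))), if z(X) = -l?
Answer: -767735/319931 ≈ -2.3997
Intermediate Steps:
K(U, u) = U² + U*u
z(X) = 290 (z(X) = -1*(-290) = 290)
(-485906 - 281829)/(319641 + z(K(-15, -2))) = (-485906 - 281829)/(319641 + 290) = -767735/319931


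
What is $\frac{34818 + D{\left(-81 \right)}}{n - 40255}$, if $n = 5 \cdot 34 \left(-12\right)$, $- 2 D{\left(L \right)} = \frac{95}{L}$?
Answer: $- \frac{5640611}{6851790} \approx -0.82323$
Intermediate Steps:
$D{\left(L \right)} = - \frac{95}{2 L}$ ($D{\left(L \right)} = - \frac{95 \frac{1}{L}}{2} = - \frac{95}{2 L}$)
$n = -2040$ ($n = 170 \left(-12\right) = -2040$)
$\frac{34818 + D{\left(-81 \right)}}{n - 40255} = \frac{34818 - \frac{95}{2 \left(-81\right)}}{-2040 - 40255} = \frac{34818 - - \frac{95}{162}}{-42295} = \left(34818 + \frac{95}{162}\right) \left(- \frac{1}{42295}\right) = \frac{5640611}{162} \left(- \frac{1}{42295}\right) = - \frac{5640611}{6851790}$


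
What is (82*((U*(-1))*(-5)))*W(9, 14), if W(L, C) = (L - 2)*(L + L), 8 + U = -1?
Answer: -464940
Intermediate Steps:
U = -9 (U = -8 - 1 = -9)
W(L, C) = 2*L*(-2 + L) (W(L, C) = (-2 + L)*(2*L) = 2*L*(-2 + L))
(82*((U*(-1))*(-5)))*W(9, 14) = (82*(-9*(-1)*(-5)))*(2*9*(-2 + 9)) = (82*(9*(-5)))*(2*9*7) = (82*(-45))*126 = -3690*126 = -464940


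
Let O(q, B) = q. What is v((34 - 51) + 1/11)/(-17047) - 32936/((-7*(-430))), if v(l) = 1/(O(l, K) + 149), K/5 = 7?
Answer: -407900700743/37277782955 ≈ -10.942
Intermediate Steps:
K = 35 (K = 5*7 = 35)
v(l) = 1/(149 + l) (v(l) = 1/(l + 149) = 1/(149 + l))
v((34 - 51) + 1/11)/(-17047) - 32936/((-7*(-430))) = 1/((149 + ((34 - 51) + 1/11))*(-17047)) - 32936/((-7*(-430))) = -1/17047/(149 + (-17 + 1/11)) - 32936/3010 = -1/17047/(149 - 186/11) - 32936*1/3010 = -1/17047/(1453/11) - 16468/1505 = (11/1453)*(-1/17047) - 16468/1505 = -11/24769291 - 16468/1505 = -407900700743/37277782955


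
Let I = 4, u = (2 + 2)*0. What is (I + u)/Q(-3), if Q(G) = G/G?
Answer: 4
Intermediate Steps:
Q(G) = 1
u = 0 (u = 4*0 = 0)
(I + u)/Q(-3) = (4 + 0)/1 = 1*4 = 4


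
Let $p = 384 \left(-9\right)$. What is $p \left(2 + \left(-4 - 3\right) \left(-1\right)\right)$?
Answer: $-31104$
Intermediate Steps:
$p = -3456$
$p \left(2 + \left(-4 - 3\right) \left(-1\right)\right) = - 3456 \left(2 + \left(-4 - 3\right) \left(-1\right)\right) = - 3456 \left(2 - -7\right) = - 3456 \left(2 + 7\right) = \left(-3456\right) 9 = -31104$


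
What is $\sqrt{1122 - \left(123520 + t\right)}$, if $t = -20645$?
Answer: $i \sqrt{101753} \approx 318.99 i$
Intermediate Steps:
$\sqrt{1122 - \left(123520 + t\right)} = \sqrt{1122 - 102875} = \sqrt{-101753} = i \sqrt{101753}$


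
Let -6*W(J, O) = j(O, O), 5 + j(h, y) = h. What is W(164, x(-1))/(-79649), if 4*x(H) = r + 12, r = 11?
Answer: 1/637192 ≈ 1.5694e-6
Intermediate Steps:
j(h, y) = -5 + h
x(H) = 23/4 (x(H) = (11 + 12)/4 = (1/4)*23 = 23/4)
W(J, O) = 5/6 - O/6 (W(J, O) = -(-5 + O)/6 = 5/6 - O/6)
W(164, x(-1))/(-79649) = (5/6 - 1/6*23/4)/(-79649) = (5/6 - 23/24)*(-1/79649) = -1/8*(-1/79649) = 1/637192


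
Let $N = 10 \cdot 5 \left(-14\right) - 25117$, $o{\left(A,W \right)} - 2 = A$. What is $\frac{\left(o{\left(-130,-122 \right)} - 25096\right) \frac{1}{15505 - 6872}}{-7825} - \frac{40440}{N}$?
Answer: $\frac{2732503627008}{1744021609825} \approx 1.5668$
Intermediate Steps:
$o{\left(A,W \right)} = 2 + A$
$N = -25817$ ($N = 50 \left(-14\right) - 25117 = -700 - 25117 = -25817$)
$\frac{\left(o{\left(-130,-122 \right)} - 25096\right) \frac{1}{15505 - 6872}}{-7825} - \frac{40440}{N} = \frac{\left(\left(2 - 130\right) - 25096\right) \frac{1}{15505 - 6872}}{-7825} - \frac{40440}{-25817} = \frac{-128 - 25096}{8633} \left(- \frac{1}{7825}\right) - - \frac{40440}{25817} = \left(-25224\right) \frac{1}{8633} \left(- \frac{1}{7825}\right) + \frac{40440}{25817} = \left(- \frac{25224}{8633}\right) \left(- \frac{1}{7825}\right) + \frac{40440}{25817} = \frac{25224}{67553225} + \frac{40440}{25817} = \frac{2732503627008}{1744021609825}$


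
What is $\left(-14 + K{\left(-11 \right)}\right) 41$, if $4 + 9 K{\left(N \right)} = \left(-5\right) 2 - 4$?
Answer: $-656$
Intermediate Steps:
$K{\left(N \right)} = -2$ ($K{\left(N \right)} = - \frac{4}{9} + \frac{\left(-5\right) 2 - 4}{9} = - \frac{4}{9} + \frac{-10 - 4}{9} = - \frac{4}{9} + \frac{1}{9} \left(-14\right) = - \frac{4}{9} - \frac{14}{9} = -2$)
$\left(-14 + K{\left(-11 \right)}\right) 41 = \left(-14 - 2\right) 41 = \left(-16\right) 41 = -656$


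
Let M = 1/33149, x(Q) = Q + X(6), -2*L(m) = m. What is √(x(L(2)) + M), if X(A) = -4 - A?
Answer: I*√12087385062/33149 ≈ 3.3166*I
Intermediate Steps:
L(m) = -m/2
x(Q) = -10 + Q (x(Q) = Q + (-4 - 1*6) = Q + (-4 - 6) = Q - 10 = -10 + Q)
M = 1/33149 ≈ 3.0167e-5
√(x(L(2)) + M) = √((-10 - ½*2) + 1/33149) = √((-10 - 1) + 1/33149) = √(-11 + 1/33149) = √(-364638/33149) = I*√12087385062/33149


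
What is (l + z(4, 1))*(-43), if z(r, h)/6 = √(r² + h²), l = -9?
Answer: 387 - 258*√17 ≈ -676.76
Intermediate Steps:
z(r, h) = 6*√(h² + r²) (z(r, h) = 6*√(r² + h²) = 6*√(h² + r²))
(l + z(4, 1))*(-43) = (-9 + 6*√(1² + 4²))*(-43) = (-9 + 6*√(1 + 16))*(-43) = (-9 + 6*√17)*(-43) = 387 - 258*√17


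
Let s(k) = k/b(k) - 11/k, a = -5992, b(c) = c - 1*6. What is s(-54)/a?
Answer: -149/808920 ≈ -0.00018420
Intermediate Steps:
b(c) = -6 + c (b(c) = c - 6 = -6 + c)
s(k) = -11/k + k/(-6 + k) (s(k) = k/(-6 + k) - 11/k = -11/k + k/(-6 + k))
s(-54)/a = (-11/(-54) - 54/(-6 - 54))/(-5992) = (-11*(-1/54) - 54/(-60))*(-1/5992) = (11/54 - 54*(-1/60))*(-1/5992) = (11/54 + 9/10)*(-1/5992) = (149/135)*(-1/5992) = -149/808920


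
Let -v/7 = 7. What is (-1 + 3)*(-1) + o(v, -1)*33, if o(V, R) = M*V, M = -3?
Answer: 4849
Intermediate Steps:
v = -49 (v = -7*7 = -49)
o(V, R) = -3*V
(-1 + 3)*(-1) + o(v, -1)*33 = (-1 + 3)*(-1) - 3*(-49)*33 = 2*(-1) + 147*33 = -2 + 4851 = 4849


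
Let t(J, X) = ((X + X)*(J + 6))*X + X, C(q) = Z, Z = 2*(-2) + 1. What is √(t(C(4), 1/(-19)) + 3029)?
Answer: 4*√68341/19 ≈ 55.036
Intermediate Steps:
Z = -3 (Z = -4 + 1 = -3)
C(q) = -3
t(J, X) = X + 2*X²*(6 + J) (t(J, X) = ((2*X)*(6 + J))*X + X = (2*X*(6 + J))*X + X = 2*X²*(6 + J) + X = X + 2*X²*(6 + J))
√(t(C(4), 1/(-19)) + 3029) = √((1 + 12/(-19) + 2*(-3)/(-19))/(-19) + 3029) = √(-(1 + 12*(-1/19) + 2*(-3)*(-1/19))/19 + 3029) = √(-(1 - 12/19 + 6/19)/19 + 3029) = √(-1/19*13/19 + 3029) = √(-13/361 + 3029) = √(1093456/361) = 4*√68341/19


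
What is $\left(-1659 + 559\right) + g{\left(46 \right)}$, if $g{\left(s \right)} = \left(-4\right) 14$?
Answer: $-1156$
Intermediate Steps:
$g{\left(s \right)} = -56$
$\left(-1659 + 559\right) + g{\left(46 \right)} = \left(-1659 + 559\right) - 56 = -1100 - 56 = -1156$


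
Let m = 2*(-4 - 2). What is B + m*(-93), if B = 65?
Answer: 1181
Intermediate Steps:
m = -12 (m = 2*(-6) = -12)
B + m*(-93) = 65 - 12*(-93) = 65 + 1116 = 1181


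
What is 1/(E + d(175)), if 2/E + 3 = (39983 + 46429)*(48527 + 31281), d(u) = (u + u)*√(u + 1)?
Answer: -6896368893/512695764131884129940219998 + 16645966367918315907150*√11/256347882065942064970109999 ≈ 0.00021537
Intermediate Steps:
d(u) = 2*u*√(1 + u) (d(u) = (2*u)*√(1 + u) = 2*u*√(1 + u))
E = 2/6896368893 (E = 2/(-3 + (39983 + 46429)*(48527 + 31281)) = 2/(-3 + 86412*79808) = 2/(-3 + 6896368896) = 2/6896368893 ≈ 2.9001e-10)
1/(E + d(175)) = 1/(2/6896368893 + 2*175*√(1 + 175)) = 1/(2/6896368893 + 2*175*√176) = 1/(2/6896368893 + 2*175*(4*√11)) = 1/(2/6896368893 + 1400*√11)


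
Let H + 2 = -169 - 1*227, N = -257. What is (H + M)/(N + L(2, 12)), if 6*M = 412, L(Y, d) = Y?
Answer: 988/765 ≈ 1.2915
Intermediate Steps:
M = 206/3 (M = (1/6)*412 = 206/3 ≈ 68.667)
H = -398 (H = -2 + (-169 - 1*227) = -2 + (-169 - 227) = -2 - 396 = -398)
(H + M)/(N + L(2, 12)) = (-398 + 206/3)/(-257 + 2) = -988/3/(-255) = -988/3*(-1/255) = 988/765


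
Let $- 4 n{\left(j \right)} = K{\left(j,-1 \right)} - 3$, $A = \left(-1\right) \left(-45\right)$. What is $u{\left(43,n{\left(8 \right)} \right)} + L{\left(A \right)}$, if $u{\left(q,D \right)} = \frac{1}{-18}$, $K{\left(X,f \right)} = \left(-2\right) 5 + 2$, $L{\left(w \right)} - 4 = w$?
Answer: $\frac{881}{18} \approx 48.944$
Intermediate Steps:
$A = 45$
$L{\left(w \right)} = 4 + w$
$K{\left(X,f \right)} = -8$ ($K{\left(X,f \right)} = -10 + 2 = -8$)
$n{\left(j \right)} = \frac{11}{4}$ ($n{\left(j \right)} = - \frac{-8 - 3}{4} = \left(- \frac{1}{4}\right) \left(-11\right) = \frac{11}{4}$)
$u{\left(q,D \right)} = - \frac{1}{18}$
$u{\left(43,n{\left(8 \right)} \right)} + L{\left(A \right)} = - \frac{1}{18} + \left(4 + 45\right) = - \frac{1}{18} + 49 = \frac{881}{18}$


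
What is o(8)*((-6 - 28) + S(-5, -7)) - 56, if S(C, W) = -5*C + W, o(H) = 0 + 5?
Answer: -136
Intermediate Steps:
o(H) = 5
S(C, W) = W - 5*C
o(8)*((-6 - 28) + S(-5, -7)) - 56 = 5*((-6 - 28) + (-7 - 5*(-5))) - 56 = 5*(-34 + (-7 + 25)) - 56 = 5*(-34 + 18) - 56 = 5*(-16) - 56 = -80 - 56 = -136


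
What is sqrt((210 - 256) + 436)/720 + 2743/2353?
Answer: 211/181 + sqrt(390)/720 ≈ 1.1932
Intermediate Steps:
sqrt((210 - 256) + 436)/720 + 2743/2353 = sqrt(-46 + 436)*(1/720) + 2743*(1/2353) = sqrt(390)*(1/720) + 211/181 = sqrt(390)/720 + 211/181 = 211/181 + sqrt(390)/720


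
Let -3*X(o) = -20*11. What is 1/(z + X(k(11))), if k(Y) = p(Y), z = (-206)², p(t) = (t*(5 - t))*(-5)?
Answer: 3/127528 ≈ 2.3524e-5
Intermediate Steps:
p(t) = -5*t*(5 - t)
z = 42436
k(Y) = 5*Y*(-5 + Y)
X(o) = 220/3 (X(o) = -(-20)*11/3 = -⅓*(-220) = 220/3)
1/(z + X(k(11))) = 1/(42436 + 220/3) = 1/(127528/3) = 3/127528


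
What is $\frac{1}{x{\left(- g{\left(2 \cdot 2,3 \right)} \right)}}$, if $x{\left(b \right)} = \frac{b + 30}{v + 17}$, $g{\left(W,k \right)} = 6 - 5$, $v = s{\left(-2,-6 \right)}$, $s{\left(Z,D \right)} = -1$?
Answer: $\frac{16}{29} \approx 0.55172$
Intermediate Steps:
$v = -1$
$g{\left(W,k \right)} = 1$ ($g{\left(W,k \right)} = 6 - 5 = 1$)
$x{\left(b \right)} = \frac{15}{8} + \frac{b}{16}$ ($x{\left(b \right)} = \frac{b + 30}{-1 + 17} = \frac{30 + b}{16} = \left(30 + b\right) \frac{1}{16} = \frac{15}{8} + \frac{b}{16}$)
$\frac{1}{x{\left(- g{\left(2 \cdot 2,3 \right)} \right)}} = \frac{1}{\frac{15}{8} + \frac{\left(-1\right) 1}{16}} = \frac{1}{\frac{15}{8} + \frac{1}{16} \left(-1\right)} = \frac{1}{\frac{15}{8} - \frac{1}{16}} = \frac{1}{\frac{29}{16}} = \frac{16}{29}$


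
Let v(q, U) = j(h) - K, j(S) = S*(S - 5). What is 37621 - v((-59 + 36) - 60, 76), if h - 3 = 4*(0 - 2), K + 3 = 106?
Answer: 37674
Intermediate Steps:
K = 103 (K = -3 + 106 = 103)
h = -5 (h = 3 + 4*(0 - 2) = 3 + 4*(-2) = 3 - 8 = -5)
j(S) = S*(-5 + S)
v(q, U) = -53 (v(q, U) = -5*(-5 - 5) - 1*103 = -5*(-10) - 103 = 50 - 103 = -53)
37621 - v((-59 + 36) - 60, 76) = 37621 - 1*(-53) = 37621 + 53 = 37674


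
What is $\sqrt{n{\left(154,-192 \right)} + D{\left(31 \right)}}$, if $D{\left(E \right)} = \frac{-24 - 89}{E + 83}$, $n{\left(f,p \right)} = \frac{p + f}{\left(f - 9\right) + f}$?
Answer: $\frac{i \sqrt{1299324234}}{34086} \approx 1.0575 i$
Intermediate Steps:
$n{\left(f,p \right)} = \frac{f + p}{-9 + 2 f}$ ($n{\left(f,p \right)} = \frac{f + p}{\left(-9 + f\right) + f} = \frac{f + p}{-9 + 2 f}$)
$D{\left(E \right)} = - \frac{113}{83 + E}$
$\sqrt{n{\left(154,-192 \right)} + D{\left(31 \right)}} = \sqrt{\frac{154 - 192}{-9 + 2 \cdot 154} - \frac{113}{83 + 31}} = \sqrt{\frac{1}{-9 + 308} \left(-38\right) - \frac{113}{114}} = \sqrt{\frac{1}{299} \left(-38\right) - \frac{113}{114}} = \sqrt{- \frac{38}{299} - \frac{113}{114}} = \sqrt{- \frac{38119}{34086}} = \frac{i \sqrt{1299324234}}{34086}$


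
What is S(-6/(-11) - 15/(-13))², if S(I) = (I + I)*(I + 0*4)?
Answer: 13947137604/418161601 ≈ 33.353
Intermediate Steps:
S(I) = 2*I² (S(I) = (2*I)*(I + 0) = (2*I)*I = 2*I²)
S(-6/(-11) - 15/(-13))² = (2*(-6/(-11) - 15/(-13))²)² = (2*(-6*(-1/11) - 15*(-1/13))²)² = (2*(6/11 + 15/13)²)² = (2*(243/143)²)² = (2*(59049/20449))² = (118098/20449)² = 13947137604/418161601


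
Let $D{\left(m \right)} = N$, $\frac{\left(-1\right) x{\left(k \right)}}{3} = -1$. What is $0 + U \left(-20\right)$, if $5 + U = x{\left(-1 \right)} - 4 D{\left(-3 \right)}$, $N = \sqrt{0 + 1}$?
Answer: $120$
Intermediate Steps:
$N = 1$ ($N = \sqrt{1} = 1$)
$x{\left(k \right)} = 3$ ($x{\left(k \right)} = \left(-3\right) \left(-1\right) = 3$)
$D{\left(m \right)} = 1$
$U = -6$ ($U = -5 + \left(3 - 4\right) = -5 - 1 = -6$)
$0 + U \left(-20\right) = 0 - -120 = 0 + 120 = 120$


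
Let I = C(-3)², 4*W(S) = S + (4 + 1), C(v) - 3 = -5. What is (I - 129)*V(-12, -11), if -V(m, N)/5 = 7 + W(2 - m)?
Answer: 29375/4 ≈ 7343.8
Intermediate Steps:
C(v) = -2 (C(v) = 3 - 5 = -2)
W(S) = 5/4 + S/4 (W(S) = (S + (4 + 1))/4 = (S + 5)/4 = (5 + S)/4 = 5/4 + S/4)
V(m, N) = -175/4 + 5*m/4 (V(m, N) = -5*(7 + (5/4 + (2 - m)/4)) = -5*(7 + (5/4 + (½ - m/4))) = -5*(7 + (7/4 - m/4)) = -5*(35/4 - m/4) = -175/4 + 5*m/4)
I = 4 (I = (-2)² = 4)
(I - 129)*V(-12, -11) = (4 - 129)*(-175/4 + (5/4)*(-12)) = -125*(-175/4 - 15) = -125*(-235/4) = 29375/4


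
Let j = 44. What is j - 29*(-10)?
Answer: 334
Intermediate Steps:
j - 29*(-10) = 44 - 29*(-10) = 44 + 290 = 334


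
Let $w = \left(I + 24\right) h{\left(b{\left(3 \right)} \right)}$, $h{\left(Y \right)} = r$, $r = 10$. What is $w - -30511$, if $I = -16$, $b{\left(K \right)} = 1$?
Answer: $30591$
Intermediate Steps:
$h{\left(Y \right)} = 10$
$w = 80$ ($w = \left(-16 + 24\right) 10 = 8 \cdot 10 = 80$)
$w - -30511 = 80 - -30511 = 80 + 30511 = 30591$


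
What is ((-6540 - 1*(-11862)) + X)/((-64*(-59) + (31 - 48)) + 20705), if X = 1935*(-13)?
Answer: -1803/2224 ≈ -0.81070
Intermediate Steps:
X = -25155
((-6540 - 1*(-11862)) + X)/((-64*(-59) + (31 - 48)) + 20705) = ((-6540 - 1*(-11862)) - 25155)/((-64*(-59) + (31 - 48)) + 20705) = ((-6540 + 11862) - 25155)/((3776 - 17) + 20705) = (5322 - 25155)/(3759 + 20705) = -19833/24464 = -19833*1/24464 = -1803/2224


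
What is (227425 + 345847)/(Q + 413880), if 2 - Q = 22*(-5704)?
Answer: 286636/269685 ≈ 1.0629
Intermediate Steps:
Q = 125490 (Q = 2 - 22*(-5704) = 2 - 1*(-125488) = 2 + 125488 = 125490)
(227425 + 345847)/(Q + 413880) = (227425 + 345847)/(125490 + 413880) = 573272/539370 = 573272*(1/539370) = 286636/269685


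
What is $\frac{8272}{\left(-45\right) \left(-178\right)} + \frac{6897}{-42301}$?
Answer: $\frac{147334451}{169415505} \approx 0.86966$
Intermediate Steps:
$\frac{8272}{\left(-45\right) \left(-178\right)} + \frac{6897}{-42301} = \frac{8272}{8010} + 6897 \left(- \frac{1}{42301}\right) = 8272 \cdot \frac{1}{8010} - \frac{6897}{42301} = \frac{4136}{4005} - \frac{6897}{42301} = \frac{147334451}{169415505}$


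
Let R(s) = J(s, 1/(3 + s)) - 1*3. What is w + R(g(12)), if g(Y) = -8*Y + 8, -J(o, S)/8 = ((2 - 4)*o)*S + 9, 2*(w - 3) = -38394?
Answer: -1636457/85 ≈ -19252.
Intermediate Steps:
w = -19194 (w = 3 + (1/2)*(-38394) = 3 - 19197 = -19194)
J(o, S) = -72 + 16*S*o (J(o, S) = -8*(((2 - 4)*o)*S + 9) = -8*((-2*o)*S + 9) = -8*(-2*S*o + 9) = -8*(9 - 2*S*o) = -72 + 16*S*o)
g(Y) = 8 - 8*Y
R(s) = -75 + 16*s/(3 + s) (R(s) = (-72 + 16*s/(3 + s)) - 1*3 = (-72 + 16*s/(3 + s)) - 3 = -75 + 16*s/(3 + s))
w + R(g(12)) = -19194 + (-225 - 59*(8 - 8*12))/(3 + (8 - 8*12)) = -19194 + (-225 - 59*(8 - 96))/(3 + (8 - 96)) = -19194 + (-225 - 59*(-88))/(3 - 88) = -19194 + (-225 + 5192)/(-85) = -19194 - 1/85*4967 = -19194 - 4967/85 = -1636457/85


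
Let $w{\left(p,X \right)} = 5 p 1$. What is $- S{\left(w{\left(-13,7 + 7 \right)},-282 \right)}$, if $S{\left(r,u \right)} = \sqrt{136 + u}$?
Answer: $- i \sqrt{146} \approx - 12.083 i$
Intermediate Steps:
$w{\left(p,X \right)} = 5 p$
$- S{\left(w{\left(-13,7 + 7 \right)},-282 \right)} = - \sqrt{136 - 282} = - \sqrt{-146} = - i \sqrt{146}$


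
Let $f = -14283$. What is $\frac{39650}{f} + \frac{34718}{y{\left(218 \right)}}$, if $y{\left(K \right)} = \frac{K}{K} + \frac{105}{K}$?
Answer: $\frac{108088421342}{4613409} \approx 23429.0$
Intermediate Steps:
$y{\left(K \right)} = 1 + \frac{105}{K}$
$\frac{39650}{f} + \frac{34718}{y{\left(218 \right)}} = \frac{39650}{-14283} + \frac{34718}{\frac{1}{218} \left(105 + 218\right)} = 39650 \left(- \frac{1}{14283}\right) + \frac{34718}{\frac{1}{218} \cdot 323} = - \frac{39650}{14283} + \frac{34718}{\frac{323}{218}} = - \frac{39650}{14283} + 34718 \cdot \frac{218}{323} = - \frac{39650}{14283} + \frac{7568524}{323} = \frac{108088421342}{4613409}$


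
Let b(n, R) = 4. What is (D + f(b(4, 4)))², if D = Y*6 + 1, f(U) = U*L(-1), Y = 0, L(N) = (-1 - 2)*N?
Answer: 169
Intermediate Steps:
L(N) = -3*N
f(U) = 3*U (f(U) = U*(-3*(-1)) = U*3 = 3*U)
D = 1 (D = 0*6 + 1 = 0 + 1 = 1)
(D + f(b(4, 4)))² = (1 + 3*4)² = (1 + 12)² = 13² = 169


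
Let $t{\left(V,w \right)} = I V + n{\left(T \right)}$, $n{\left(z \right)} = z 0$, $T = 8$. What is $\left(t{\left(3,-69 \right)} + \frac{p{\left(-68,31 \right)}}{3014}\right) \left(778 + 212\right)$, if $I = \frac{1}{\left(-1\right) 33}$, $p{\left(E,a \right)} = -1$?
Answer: $- \frac{12375}{137} \approx -90.328$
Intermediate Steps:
$n{\left(z \right)} = 0$
$I = - \frac{1}{33}$ ($I = \frac{1}{-33} = - \frac{1}{33} \approx -0.030303$)
$t{\left(V,w \right)} = - \frac{V}{33}$ ($t{\left(V,w \right)} = - \frac{V}{33} + 0 = - \frac{V}{33}$)
$\left(t{\left(3,-69 \right)} + \frac{p{\left(-68,31 \right)}}{3014}\right) \left(778 + 212\right) = \left(\left(- \frac{1}{33}\right) 3 - \frac{1}{3014}\right) \left(778 + 212\right) = \left(- \frac{1}{11} - \frac{1}{3014}\right) 990 = \left(- \frac{25}{274}\right) 990 = - \frac{12375}{137}$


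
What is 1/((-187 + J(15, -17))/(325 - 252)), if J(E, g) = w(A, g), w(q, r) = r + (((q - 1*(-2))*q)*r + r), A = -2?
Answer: -73/221 ≈ -0.33032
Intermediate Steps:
w(q, r) = 2*r + q*r*(2 + q) (w(q, r) = r + (((q + 2)*q)*r + r) = r + (((2 + q)*q)*r + r) = r + ((q*(2 + q))*r + r) = r + (q*r*(2 + q) + r) = r + (r + q*r*(2 + q)) = 2*r + q*r*(2 + q))
J(E, g) = 2*g (J(E, g) = g*(2 + (-2)² + 2*(-2)) = g*(2 + 4 - 4) = g*2 = 2*g)
1/((-187 + J(15, -17))/(325 - 252)) = 1/((-187 + 2*(-17))/(325 - 252)) = 1/((-187 - 34)/73) = 1/(-221*1/73) = 1/(-221/73) = -73/221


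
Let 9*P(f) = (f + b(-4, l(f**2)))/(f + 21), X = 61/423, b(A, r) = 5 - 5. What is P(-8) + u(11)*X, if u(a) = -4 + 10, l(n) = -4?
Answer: 4382/5499 ≈ 0.79687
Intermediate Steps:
u(a) = 6
b(A, r) = 0
X = 61/423 (X = 61*(1/423) = 61/423 ≈ 0.14421)
P(f) = f/(9*(21 + f)) (P(f) = ((f + 0)/(f + 21))/9 = (f/(21 + f))/9 = f/(9*(21 + f)))
P(-8) + u(11)*X = (1/9)*(-8)/(21 - 8) + 6*(61/423) = (1/9)*(-8)/13 + 122/141 = (1/9)*(-8)*(1/13) + 122/141 = -8/117 + 122/141 = 4382/5499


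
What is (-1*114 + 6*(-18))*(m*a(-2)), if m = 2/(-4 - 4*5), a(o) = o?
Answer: -37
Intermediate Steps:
m = -1/12 (m = 2/(-4 - 20) = 2/(-24) = 2*(-1/24) = -1/12 ≈ -0.083333)
(-1*114 + 6*(-18))*(m*a(-2)) = (-1*114 + 6*(-18))*(-1/12*(-2)) = (-114 - 108)*(1/6) = -222*1/6 = -37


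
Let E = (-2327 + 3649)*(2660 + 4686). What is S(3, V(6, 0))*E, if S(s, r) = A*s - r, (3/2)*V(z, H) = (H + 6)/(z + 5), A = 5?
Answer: 1563537332/11 ≈ 1.4214e+8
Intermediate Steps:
V(z, H) = 2*(6 + H)/(3*(5 + z)) (V(z, H) = 2*((H + 6)/(z + 5))/3 = 2*((6 + H)/(5 + z))/3 = 2*(6 + H)/(3*(5 + z)))
E = 9711412 (E = 1322*7346 = 9711412)
S(s, r) = -r + 5*s (S(s, r) = 5*s - r = -r + 5*s)
S(3, V(6, 0))*E = (-2*(6 + 0)/(3*(5 + 6)) + 5*3)*9711412 = (-2*6/(3*11) + 15)*9711412 = (-1*4/11 + 15)*9711412 = (-4/11 + 15)*9711412 = (161/11)*9711412 = 1563537332/11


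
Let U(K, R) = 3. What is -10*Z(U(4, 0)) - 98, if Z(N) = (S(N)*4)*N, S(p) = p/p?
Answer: -218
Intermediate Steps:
S(p) = 1
Z(N) = 4*N (Z(N) = (1*4)*N = 4*N)
-10*Z(U(4, 0)) - 98 = -40*3 - 98 = -10*12 - 98 = -120 - 98 = -218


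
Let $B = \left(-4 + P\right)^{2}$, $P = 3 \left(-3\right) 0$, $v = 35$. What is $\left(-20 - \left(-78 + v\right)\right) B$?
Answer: $368$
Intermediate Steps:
$P = 0$ ($P = \left(-9\right) 0 = 0$)
$B = 16$ ($B = \left(-4 + 0\right)^{2} = \left(-4\right)^{2} = 16$)
$\left(-20 - \left(-78 + v\right)\right) B = \left(-20 + \left(78 - 35\right)\right) 16 = \left(-20 + 43\right) 16 = 23 \cdot 16 = 368$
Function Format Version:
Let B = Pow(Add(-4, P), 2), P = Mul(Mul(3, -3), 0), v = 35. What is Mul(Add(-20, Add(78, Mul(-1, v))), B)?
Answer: 368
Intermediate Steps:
P = 0 (P = Mul(-9, 0) = 0)
B = 16 (B = Pow(Add(-4, 0), 2) = Pow(-4, 2) = 16)
Mul(Add(-20, Add(78, Mul(-1, v))), B) = Mul(Add(-20, Add(78, Mul(-1, 35))), 16) = Mul(Add(-20, Add(78, -35)), 16) = Mul(Add(-20, 43), 16) = Mul(23, 16) = 368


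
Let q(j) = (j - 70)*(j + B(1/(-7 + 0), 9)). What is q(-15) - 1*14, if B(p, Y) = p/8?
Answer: 70701/56 ≈ 1262.5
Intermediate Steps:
B(p, Y) = p/8 (B(p, Y) = p*(1/8) = p/8)
q(j) = (-70 + j)*(-1/56 + j) (q(j) = (j - 70)*(j + 1/(8*(-7 + 0))) = (-70 + j)*(j + (1/8)/(-7)) = (-70 + j)*(j + (1/8)*(-1/7)) = (-70 + j)*(j - 1/56) = (-70 + j)*(-1/56 + j))
q(-15) - 1*14 = (5/4 + (-15)**2 - 3921/56*(-15)) - 1*14 = (5/4 + 225 + 58815/56) - 14 = 71485/56 - 14 = 70701/56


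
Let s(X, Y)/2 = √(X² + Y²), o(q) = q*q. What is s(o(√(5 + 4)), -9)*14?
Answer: 252*√2 ≈ 356.38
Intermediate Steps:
o(q) = q²
s(X, Y) = 2*√(X² + Y²)
s(o(√(5 + 4)), -9)*14 = (2*√(((√(5 + 4))²)² + (-9)²))*14 = (2*√(((√9)²)² + 81))*14 = (2*√((3²)² + 81))*14 = (2*√(9² + 81))*14 = (2*√(81 + 81))*14 = (2*√162)*14 = (2*(9*√2))*14 = (18*√2)*14 = 252*√2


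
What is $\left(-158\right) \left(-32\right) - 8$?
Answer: $5048$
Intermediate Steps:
$\left(-158\right) \left(-32\right) - 8 = 5056 - 8 = 5048$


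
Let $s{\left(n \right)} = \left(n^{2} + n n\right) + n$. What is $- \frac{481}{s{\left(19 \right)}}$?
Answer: $- \frac{37}{57} \approx -0.64912$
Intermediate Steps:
$s{\left(n \right)} = n + 2 n^{2}$ ($s{\left(n \right)} = \left(n^{2} + n^{2}\right) + n = 2 n^{2} + n = n + 2 n^{2}$)
$- \frac{481}{s{\left(19 \right)}} = - \frac{481}{19 \left(1 + 2 \cdot 19\right)} = - \frac{481}{19 \left(1 + 38\right)} = - \frac{481}{19 \cdot 39} = - \frac{481}{741} = \left(-481\right) \frac{1}{741} = - \frac{37}{57}$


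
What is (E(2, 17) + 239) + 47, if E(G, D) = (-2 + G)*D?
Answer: 286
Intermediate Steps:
E(G, D) = D*(-2 + G)
(E(2, 17) + 239) + 47 = (17*(-2 + 2) + 239) + 47 = (17*0 + 239) + 47 = (0 + 239) + 47 = 239 + 47 = 286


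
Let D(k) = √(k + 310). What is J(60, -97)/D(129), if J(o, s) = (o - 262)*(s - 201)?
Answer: 60196*√439/439 ≈ 2873.0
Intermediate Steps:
J(o, s) = (-262 + o)*(-201 + s)
D(k) = √(310 + k)
J(60, -97)/D(129) = (52662 - 262*(-97) - 201*60 + 60*(-97))/(√(310 + 129)) = (52662 + 25414 - 12060 - 5820)/(√439) = 60196*(√439/439) = 60196*√439/439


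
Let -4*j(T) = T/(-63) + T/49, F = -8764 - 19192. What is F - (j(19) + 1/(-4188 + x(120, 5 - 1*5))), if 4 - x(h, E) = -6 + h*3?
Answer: -27973562548/1000629 ≈ -27956.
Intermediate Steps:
x(h, E) = 10 - 3*h (x(h, E) = 4 - (-6 + h*3) = 4 - (-6 + 3*h) = 4 + (6 - 3*h) = 10 - 3*h)
F = -27956
j(T) = -T/882 (j(T) = -(T/(-63) + T/49)/4 = -(T*(-1/63) + T*(1/49))/4 = -(-T/63 + T/49)/4 = -T/882)
F - (j(19) + 1/(-4188 + x(120, 5 - 1*5))) = -27956 - (-1/882*19 + 1/(-4188 + (10 - 3*120))) = -27956 - (-19/882 + 1/(-4188 + (10 - 360))) = -27956 - (-19/882 + 1/(-4188 - 350)) = -27956 - (-19/882 + 1/(-4538)) = -27956 - (-19/882 - 1/4538) = -27956 - 1*(-21776/1000629) = -27956 + 21776/1000629 = -27973562548/1000629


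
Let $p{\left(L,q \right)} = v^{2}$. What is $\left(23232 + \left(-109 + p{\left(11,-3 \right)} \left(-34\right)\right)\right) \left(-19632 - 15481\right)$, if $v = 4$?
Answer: $-792816427$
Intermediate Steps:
$p{\left(L,q \right)} = 16$ ($p{\left(L,q \right)} = 4^{2} = 16$)
$\left(23232 + \left(-109 + p{\left(11,-3 \right)} \left(-34\right)\right)\right) \left(-19632 - 15481\right) = \left(23232 + \left(-109 + 16 \left(-34\right)\right)\right) \left(-19632 - 15481\right) = \left(23232 - 653\right) \left(-35113\right) = 22579 \left(-35113\right) = -792816427$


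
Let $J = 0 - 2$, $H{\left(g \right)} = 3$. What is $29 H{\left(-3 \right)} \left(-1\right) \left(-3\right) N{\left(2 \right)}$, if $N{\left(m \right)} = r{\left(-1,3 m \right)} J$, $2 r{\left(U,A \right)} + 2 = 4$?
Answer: $-522$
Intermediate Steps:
$r{\left(U,A \right)} = 1$ ($r{\left(U,A \right)} = -1 + \frac{1}{2} \cdot 4 = -1 + 2 = 1$)
$J = -2$ ($J = 0 - 2 = -2$)
$N{\left(m \right)} = -2$ ($N{\left(m \right)} = 1 \left(-2\right) = -2$)
$29 H{\left(-3 \right)} \left(-1\right) \left(-3\right) N{\left(2 \right)} = 29 \cdot 3 \left(-1\right) \left(-3\right) \left(-2\right) = 29 \left(\left(-3\right) \left(-3\right)\right) \left(-2\right) = 29 \cdot 9 \left(-2\right) = 261 \left(-2\right) = -522$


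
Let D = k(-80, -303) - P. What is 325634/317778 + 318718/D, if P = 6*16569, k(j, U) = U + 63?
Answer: -5735903164/2638987401 ≈ -2.1735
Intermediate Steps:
k(j, U) = 63 + U
P = 99414
D = -99654 (D = (63 - 303) - 1*99414 = -240 - 99414 = -99654)
325634/317778 + 318718/D = 325634/317778 + 318718/(-99654) = 325634*(1/317778) + 318718*(-1/99654) = 162817/158889 - 159359/49827 = -5735903164/2638987401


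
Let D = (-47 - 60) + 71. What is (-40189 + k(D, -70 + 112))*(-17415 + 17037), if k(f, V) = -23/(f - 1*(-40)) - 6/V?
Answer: 30387339/2 ≈ 1.5194e+7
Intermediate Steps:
D = -36 (D = -107 + 71 = -36)
k(f, V) = -23/(40 + f) - 6/V (k(f, V) = -23/(f + 40) - 6/V = -23/(40 + f) - 6/V)
(-40189 + k(D, -70 + 112))*(-17415 + 17037) = (-40189 + (-240 - 23*(-70 + 112) - 6*(-36))/((-70 + 112)*(40 - 36)))*(-17415 + 17037) = (-40189 + (-240 - 23*42 + 216)/(42*4))*(-378) = (-40189 + (1/42)*(¼)*(-240 - 966 + 216))*(-378) = (-40189 + (1/42)*(¼)*(-990))*(-378) = (-40189 - 165/28)*(-378) = -1125457/28*(-378) = 30387339/2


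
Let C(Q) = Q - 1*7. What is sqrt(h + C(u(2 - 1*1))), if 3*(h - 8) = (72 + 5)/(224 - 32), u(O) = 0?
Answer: sqrt(653)/24 ≈ 1.0647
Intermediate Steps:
C(Q) = -7 + Q (C(Q) = Q - 7 = -7 + Q)
h = 4685/576 (h = 8 + ((72 + 5)/(224 - 32))/3 = 8 + (77/192)/3 = 8 + (77*(1/192))/3 = 8 + (1/3)*(77/192) = 8 + 77/576 = 4685/576 ≈ 8.1337)
sqrt(h + C(u(2 - 1*1))) = sqrt(4685/576 + (-7 + 0)) = sqrt(4685/576 - 7) = sqrt(653/576) = sqrt(653)/24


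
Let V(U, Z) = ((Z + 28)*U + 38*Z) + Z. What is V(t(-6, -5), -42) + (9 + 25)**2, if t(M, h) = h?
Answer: -412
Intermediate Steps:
V(U, Z) = 39*Z + U*(28 + Z) (V(U, Z) = ((28 + Z)*U + 38*Z) + Z = (U*(28 + Z) + 38*Z) + Z = (38*Z + U*(28 + Z)) + Z = 39*Z + U*(28 + Z))
V(t(-6, -5), -42) + (9 + 25)**2 = (28*(-5) + 39*(-42) - 5*(-42)) + (9 + 25)**2 = (-140 - 1638 + 210) + 34**2 = -1568 + 1156 = -412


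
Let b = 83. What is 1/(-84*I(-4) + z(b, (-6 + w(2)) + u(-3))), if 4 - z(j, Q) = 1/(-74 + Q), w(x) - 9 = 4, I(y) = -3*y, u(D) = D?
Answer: -70/70279 ≈ -0.00099603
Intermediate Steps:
w(x) = 13 (w(x) = 9 + 4 = 13)
z(j, Q) = 4 - 1/(-74 + Q)
1/(-84*I(-4) + z(b, (-6 + w(2)) + u(-3))) = 1/(-(-252)*(-4) + (-297 + 4*((-6 + 13) - 3))/(-74 + ((-6 + 13) - 3))) = 1/(-84*12 + (-297 + 4*(7 - 3))/(-74 + (7 - 3))) = 1/(-1008 + (-297 + 4*4)/(-74 + 4)) = 1/(-1008 + (-297 + 16)/(-70)) = 1/(-1008 - 1/70*(-281)) = 1/(-1008 + 281/70) = 1/(-70279/70) = -70/70279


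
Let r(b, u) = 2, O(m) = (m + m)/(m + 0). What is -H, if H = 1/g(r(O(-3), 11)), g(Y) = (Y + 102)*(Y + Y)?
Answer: -1/416 ≈ -0.0024038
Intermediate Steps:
O(m) = 2 (O(m) = (2*m)/m = 2)
g(Y) = 2*Y*(102 + Y) (g(Y) = (102 + Y)*(2*Y) = 2*Y*(102 + Y))
H = 1/416 (H = 1/(2*2*(102 + 2)) = 1/(2*2*104) = 1/416 ≈ 0.0024038)
-H = -1*1/416 = -1/416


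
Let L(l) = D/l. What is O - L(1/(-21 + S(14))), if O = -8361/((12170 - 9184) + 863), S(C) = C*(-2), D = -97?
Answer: -6100886/1283 ≈ -4755.2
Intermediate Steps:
S(C) = -2*C
L(l) = -97/l
O = -2787/1283 (O = -8361/(2986 + 863) = -8361/3849 = -8361*1/3849 = -2787/1283 ≈ -2.1723)
O - L(1/(-21 + S(14))) = -2787/1283 - (-97)/(1/(-21 - 2*14)) = -2787/1283 - (-97)/(1/(-21 - 28)) = -2787/1283 - (-97)/(1/(-49)) = -2787/1283 - (-97)/(-1/49) = -2787/1283 - (-97)*(-49) = -2787/1283 - 1*4753 = -2787/1283 - 4753 = -6100886/1283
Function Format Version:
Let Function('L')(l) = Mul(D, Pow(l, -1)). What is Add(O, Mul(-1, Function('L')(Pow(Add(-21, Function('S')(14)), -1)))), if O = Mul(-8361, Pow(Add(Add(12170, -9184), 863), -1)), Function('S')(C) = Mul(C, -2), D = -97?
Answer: Rational(-6100886, 1283) ≈ -4755.2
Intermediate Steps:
Function('S')(C) = Mul(-2, C)
Function('L')(l) = Mul(-97, Pow(l, -1))
O = Rational(-2787, 1283) (O = Mul(-8361, Pow(Add(2986, 863), -1)) = Mul(-8361, Pow(3849, -1)) = Mul(-8361, Rational(1, 3849)) = Rational(-2787, 1283) ≈ -2.1723)
Add(O, Mul(-1, Function('L')(Pow(Add(-21, Function('S')(14)), -1)))) = Add(Rational(-2787, 1283), Mul(-1, Mul(-97, Pow(Pow(Add(-21, Mul(-2, 14)), -1), -1)))) = Add(Rational(-2787, 1283), Mul(-1, Mul(-97, Pow(Pow(Add(-21, -28), -1), -1)))) = Add(Rational(-2787, 1283), Mul(-1, Mul(-97, Pow(Pow(-49, -1), -1)))) = Add(Rational(-2787, 1283), Mul(-1, Mul(-97, Pow(Rational(-1, 49), -1)))) = Add(Rational(-2787, 1283), Mul(-1, Mul(-97, -49))) = Add(Rational(-2787, 1283), Mul(-1, 4753)) = Add(Rational(-2787, 1283), -4753) = Rational(-6100886, 1283)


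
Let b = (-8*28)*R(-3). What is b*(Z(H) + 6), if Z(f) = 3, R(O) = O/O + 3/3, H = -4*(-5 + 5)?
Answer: -4032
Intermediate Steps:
H = 0 (H = -4*0 = 0)
R(O) = 2 (R(O) = 1 + 3*(⅓) = 1 + 1 = 2)
b = -448 (b = -8*28*2 = -224*2 = -448)
b*(Z(H) + 6) = -448*(3 + 6) = -448*9 = -4032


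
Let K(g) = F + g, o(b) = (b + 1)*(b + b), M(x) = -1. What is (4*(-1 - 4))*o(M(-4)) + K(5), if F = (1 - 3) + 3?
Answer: 6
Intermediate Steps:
F = 1 (F = -2 + 3 = 1)
o(b) = 2*b*(1 + b) (o(b) = (1 + b)*(2*b) = 2*b*(1 + b))
K(g) = 1 + g
(4*(-1 - 4))*o(M(-4)) + K(5) = (4*(-1 - 4))*(2*(-1)*(1 - 1)) + (1 + 5) = (4*(-5))*(2*(-1)*0) + 6 = -20*0 + 6 = 0 + 6 = 6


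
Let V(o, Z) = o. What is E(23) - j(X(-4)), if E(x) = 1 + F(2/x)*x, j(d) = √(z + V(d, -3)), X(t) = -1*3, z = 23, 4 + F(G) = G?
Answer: -89 - 2*√5 ≈ -93.472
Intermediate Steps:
F(G) = -4 + G
X(t) = -3
j(d) = √(23 + d)
E(x) = 1 + x*(-4 + 2/x) (E(x) = 1 + (-4 + 2/x)*x = 1 + x*(-4 + 2/x))
E(23) - j(X(-4)) = (3 - 4*23) - √(23 - 3) = (3 - 92) - √20 = -89 - 2*√5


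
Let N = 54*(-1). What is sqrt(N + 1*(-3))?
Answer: I*sqrt(57) ≈ 7.5498*I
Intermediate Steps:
N = -54
sqrt(N + 1*(-3)) = sqrt(-54 + 1*(-3)) = sqrt(-54 - 3) = sqrt(-57) = I*sqrt(57)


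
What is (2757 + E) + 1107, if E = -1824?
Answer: 2040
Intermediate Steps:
(2757 + E) + 1107 = (2757 - 1824) + 1107 = 933 + 1107 = 2040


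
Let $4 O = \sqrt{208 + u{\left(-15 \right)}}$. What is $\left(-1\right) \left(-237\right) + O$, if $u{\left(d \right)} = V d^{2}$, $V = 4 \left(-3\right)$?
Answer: $237 + \frac{i \sqrt{623}}{2} \approx 237.0 + 12.48 i$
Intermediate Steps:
$V = -12$
$u{\left(d \right)} = - 12 d^{2}$
$O = \frac{i \sqrt{623}}{2}$ ($O = \frac{\sqrt{208 - 12 \left(-15\right)^{2}}}{4} = \frac{\sqrt{208 - 2700}}{4} = \frac{\sqrt{-2492}}{4} = \frac{2 i \sqrt{623}}{4} = \frac{i \sqrt{623}}{2} \approx 12.48 i$)
$\left(-1\right) \left(-237\right) + O = \left(-1\right) \left(-237\right) + \frac{i \sqrt{623}}{2} = 237 + \frac{i \sqrt{623}}{2}$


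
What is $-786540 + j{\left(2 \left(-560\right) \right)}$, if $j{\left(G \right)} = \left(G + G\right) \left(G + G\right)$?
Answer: $4231060$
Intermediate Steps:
$j{\left(G \right)} = 4 G^{2}$ ($j{\left(G \right)} = 2 G 2 G = 4 G^{2}$)
$-786540 + j{\left(2 \left(-560\right) \right)} = -786540 + 4 \left(2 \left(-560\right)\right)^{2} = -786540 + 4 \left(-1120\right)^{2} = -786540 + 4 \cdot 1254400 = -786540 + 5017600 = 4231060$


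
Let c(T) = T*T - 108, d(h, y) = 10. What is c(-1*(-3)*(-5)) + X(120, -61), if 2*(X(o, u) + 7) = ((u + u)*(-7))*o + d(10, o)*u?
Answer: 51045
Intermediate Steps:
c(T) = -108 + T**2 (c(T) = T**2 - 108 = -108 + T**2)
X(o, u) = -7 + 5*u - 7*o*u (X(o, u) = -7 + (((u + u)*(-7))*o + 10*u)/2 = -7 + (((2*u)*(-7))*o + 10*u)/2 = -7 + ((-14*u)*o + 10*u)/2 = -7 + (-14*o*u + 10*u)/2 = -7 + (10*u - 14*o*u)/2 = -7 + (5*u - 7*o*u) = -7 + 5*u - 7*o*u)
c(-1*(-3)*(-5)) + X(120, -61) = (-108 + (-1*(-3)*(-5))**2) + (-7 + 5*(-61) - 7*120*(-61)) = (-108 + (3*(-5))**2) + (-7 - 305 + 51240) = (-108 + (-15)**2) + 50928 = (-108 + 225) + 50928 = 117 + 50928 = 51045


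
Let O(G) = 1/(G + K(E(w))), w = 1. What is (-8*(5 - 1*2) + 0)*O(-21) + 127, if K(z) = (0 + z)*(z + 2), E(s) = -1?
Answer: 1409/11 ≈ 128.09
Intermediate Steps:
K(z) = z*(2 + z)
O(G) = 1/(-1 + G) (O(G) = 1/(G - (2 - 1)) = 1/(G - 1*1) = 1/(G - 1) = 1/(-1 + G))
(-8*(5 - 1*2) + 0)*O(-21) + 127 = (-8*(5 - 1*2) + 0)/(-1 - 21) + 127 = (-8*(5 - 2) + 0)/(-22) + 127 = (-8*3 + 0)*(-1/22) + 127 = (-24 + 0)*(-1/22) + 127 = -24*(-1/22) + 127 = 12/11 + 127 = 1409/11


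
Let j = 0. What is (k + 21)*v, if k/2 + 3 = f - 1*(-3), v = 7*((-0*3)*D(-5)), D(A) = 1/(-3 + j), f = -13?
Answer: 0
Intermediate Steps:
D(A) = -1/3 (D(A) = 1/(-3 + 0) = 1/(-3) = -1/3)
v = 0 (v = 7*(-0*3*(-1/3)) = 7*(-4*0*(-1/3)) = 7*(0*(-1/3)) = 7*0 = 0)
k = -26 (k = -6 + 2*(-13 - 1*(-3)) = -6 + 2*(-13 + 3) = -6 + 2*(-10) = -6 - 20 = -26)
(k + 21)*v = (-26 + 21)*0 = -5*0 = 0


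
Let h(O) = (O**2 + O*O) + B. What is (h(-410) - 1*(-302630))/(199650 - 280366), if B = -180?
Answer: -319325/40358 ≈ -7.9123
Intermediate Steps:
h(O) = -180 + 2*O**2 (h(O) = (O**2 + O*O) - 180 = (O**2 + O**2) - 180 = 2*O**2 - 180 = -180 + 2*O**2)
(h(-410) - 1*(-302630))/(199650 - 280366) = ((-180 + 2*(-410)**2) - 1*(-302630))/(199650 - 280366) = ((-180 + 2*168100) + 302630)/(-80716) = ((-180 + 336200) + 302630)*(-1/80716) = (336020 + 302630)*(-1/80716) = 638650*(-1/80716) = -319325/40358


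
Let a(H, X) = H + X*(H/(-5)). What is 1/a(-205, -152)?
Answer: -1/6437 ≈ -0.00015535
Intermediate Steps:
a(H, X) = H - H*X/5 (a(H, X) = H + X*(H*(-⅕)) = H + X*(-H/5) = H - H*X/5)
1/a(-205, -152) = 1/((⅕)*(-205)*(5 - 1*(-152))) = 1/((⅕)*(-205)*(5 + 152)) = 1/((⅕)*(-205)*157) = 1/(-6437) = -1/6437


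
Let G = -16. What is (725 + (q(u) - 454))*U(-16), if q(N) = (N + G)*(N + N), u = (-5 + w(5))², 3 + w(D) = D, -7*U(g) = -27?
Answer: 3915/7 ≈ 559.29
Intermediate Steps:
U(g) = 27/7 (U(g) = -⅐*(-27) = 27/7)
w(D) = -3 + D
u = 9 (u = (-5 + (-3 + 5))² = (-5 + 2)² = (-3)² = 9)
q(N) = 2*N*(-16 + N) (q(N) = (N - 16)*(N + N) = (-16 + N)*(2*N) = 2*N*(-16 + N))
(725 + (q(u) - 454))*U(-16) = (725 + (2*9*(-16 + 9) - 454))*(27/7) = (725 + (2*9*(-7) - 454))*(27/7) = (725 + (-126 - 454))*(27/7) = (725 - 580)*(27/7) = 145*(27/7) = 3915/7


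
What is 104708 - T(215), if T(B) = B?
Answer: 104493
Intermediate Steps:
104708 - T(215) = 104708 - 1*215 = 104708 - 215 = 104493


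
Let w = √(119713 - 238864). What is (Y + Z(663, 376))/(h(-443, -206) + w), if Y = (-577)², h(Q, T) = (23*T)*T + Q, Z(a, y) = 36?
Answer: 108278553175/317255403792 - 332965*I*√1471/105751801264 ≈ 0.3413 - 0.00012076*I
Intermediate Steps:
h(Q, T) = Q + 23*T² (h(Q, T) = 23*T² + Q = Q + 23*T²)
Y = 332929
w = 9*I*√1471 (w = √(-119151) = 9*I*√1471 ≈ 345.18*I)
(Y + Z(663, 376))/(h(-443, -206) + w) = (332929 + 36)/((-443 + 23*(-206)²) + 9*I*√1471) = 332965/((-443 + 23*42436) + 9*I*√1471) = 332965/((-443 + 976028) + 9*I*√1471) = 332965/(975585 + 9*I*√1471)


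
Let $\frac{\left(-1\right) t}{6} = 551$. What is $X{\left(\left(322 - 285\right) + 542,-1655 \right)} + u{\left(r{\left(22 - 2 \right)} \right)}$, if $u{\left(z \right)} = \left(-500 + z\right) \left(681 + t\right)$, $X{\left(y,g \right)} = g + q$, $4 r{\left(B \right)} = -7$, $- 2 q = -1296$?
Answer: $\frac{5264347}{4} \approx 1.3161 \cdot 10^{6}$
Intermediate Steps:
$t = -3306$ ($t = \left(-6\right) 551 = -3306$)
$q = 648$ ($q = \left(- \frac{1}{2}\right) \left(-1296\right) = 648$)
$r{\left(B \right)} = - \frac{7}{4}$ ($r{\left(B \right)} = \frac{1}{4} \left(-7\right) = - \frac{7}{4}$)
$X{\left(y,g \right)} = 648 + g$ ($X{\left(y,g \right)} = g + 648 = 648 + g$)
$u{\left(z \right)} = 1312500 - 2625 z$ ($u{\left(z \right)} = \left(-500 + z\right) \left(681 - 3306\right) = \left(-500 + z\right) \left(-2625\right) = 1312500 - 2625 z$)
$X{\left(\left(322 - 285\right) + 542,-1655 \right)} + u{\left(r{\left(22 - 2 \right)} \right)} = \left(648 - 1655\right) + \left(1312500 - - \frac{18375}{4}\right) = -1007 + \left(1312500 + \frac{18375}{4}\right) = -1007 + \frac{5268375}{4} = \frac{5264347}{4}$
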